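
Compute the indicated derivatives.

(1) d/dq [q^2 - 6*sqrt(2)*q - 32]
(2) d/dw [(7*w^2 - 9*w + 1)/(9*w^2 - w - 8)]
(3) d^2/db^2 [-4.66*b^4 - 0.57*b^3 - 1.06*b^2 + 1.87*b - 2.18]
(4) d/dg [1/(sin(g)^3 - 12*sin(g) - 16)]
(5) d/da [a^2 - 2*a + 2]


(1) = 2*q - 6*sqrt(2)
(2) = (74*w^2 - 130*w + 73)/(81*w^4 - 18*w^3 - 143*w^2 + 16*w + 64)
(3) = -55.92*b^2 - 3.42*b - 2.12
(4) = 3*(2 - sin(g))*cos(g)/((sin(g) - 4)^2*(sin(g) + 2)^3)
(5) = 2*a - 2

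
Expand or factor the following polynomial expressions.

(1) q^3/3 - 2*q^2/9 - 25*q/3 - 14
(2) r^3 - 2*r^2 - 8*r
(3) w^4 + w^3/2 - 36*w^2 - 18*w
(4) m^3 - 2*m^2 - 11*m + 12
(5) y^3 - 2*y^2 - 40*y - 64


(1) = (q/3 + 1)*(q - 6)*(q + 7/3)
(2) = r*(r - 4)*(r + 2)
(3) = w*(w - 6)*(w + 1/2)*(w + 6)
(4) = (m - 4)*(m - 1)*(m + 3)
(5) = (y - 8)*(y + 2)*(y + 4)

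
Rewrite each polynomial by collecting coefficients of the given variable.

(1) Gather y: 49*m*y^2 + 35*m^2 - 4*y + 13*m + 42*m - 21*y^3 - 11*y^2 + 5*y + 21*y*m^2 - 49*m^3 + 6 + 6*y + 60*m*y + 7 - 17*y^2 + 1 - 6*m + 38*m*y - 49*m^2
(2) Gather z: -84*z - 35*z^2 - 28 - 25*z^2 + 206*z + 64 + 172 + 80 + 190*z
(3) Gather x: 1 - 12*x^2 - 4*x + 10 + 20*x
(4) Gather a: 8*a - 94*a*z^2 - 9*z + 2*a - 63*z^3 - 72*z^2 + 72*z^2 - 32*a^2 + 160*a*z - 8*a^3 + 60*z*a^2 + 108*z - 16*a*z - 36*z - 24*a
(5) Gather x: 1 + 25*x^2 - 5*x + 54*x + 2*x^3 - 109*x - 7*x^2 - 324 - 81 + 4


(1) = -49*m^3 - 14*m^2 + 49*m - 21*y^3 + y^2*(49*m - 28) + y*(21*m^2 + 98*m + 7) + 14
(2) = -60*z^2 + 312*z + 288
(3) = -12*x^2 + 16*x + 11
(4) = -8*a^3 + a^2*(60*z - 32) + a*(-94*z^2 + 144*z - 14) - 63*z^3 + 63*z
(5) = 2*x^3 + 18*x^2 - 60*x - 400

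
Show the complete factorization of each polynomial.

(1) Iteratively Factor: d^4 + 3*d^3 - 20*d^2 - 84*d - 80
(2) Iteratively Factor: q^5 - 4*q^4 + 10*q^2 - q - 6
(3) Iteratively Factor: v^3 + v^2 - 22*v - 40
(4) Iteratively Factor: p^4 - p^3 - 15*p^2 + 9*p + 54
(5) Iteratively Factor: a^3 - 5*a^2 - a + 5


(1) = (d + 2)*(d^3 + d^2 - 22*d - 40) = (d + 2)*(d + 4)*(d^2 - 3*d - 10) = (d - 5)*(d + 2)*(d + 4)*(d + 2)
(2) = (q + 1)*(q^4 - 5*q^3 + 5*q^2 + 5*q - 6) = (q - 1)*(q + 1)*(q^3 - 4*q^2 + q + 6) = (q - 1)*(q + 1)^2*(q^2 - 5*q + 6) = (q - 3)*(q - 1)*(q + 1)^2*(q - 2)
(3) = (v + 2)*(v^2 - v - 20) = (v + 2)*(v + 4)*(v - 5)
(4) = (p - 3)*(p^3 + 2*p^2 - 9*p - 18) = (p - 3)*(p + 3)*(p^2 - p - 6) = (p - 3)^2*(p + 3)*(p + 2)
(5) = (a + 1)*(a^2 - 6*a + 5) = (a - 1)*(a + 1)*(a - 5)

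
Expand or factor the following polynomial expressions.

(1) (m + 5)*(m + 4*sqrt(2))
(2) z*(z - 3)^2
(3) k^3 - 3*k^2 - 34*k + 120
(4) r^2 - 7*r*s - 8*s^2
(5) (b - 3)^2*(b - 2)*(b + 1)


(1) = m^2 + 5*m + 4*sqrt(2)*m + 20*sqrt(2)
(2) = z^3 - 6*z^2 + 9*z
(3) = (k - 5)*(k - 4)*(k + 6)
(4) = (r - 8*s)*(r + s)
(5) = b^4 - 7*b^3 + 13*b^2 + 3*b - 18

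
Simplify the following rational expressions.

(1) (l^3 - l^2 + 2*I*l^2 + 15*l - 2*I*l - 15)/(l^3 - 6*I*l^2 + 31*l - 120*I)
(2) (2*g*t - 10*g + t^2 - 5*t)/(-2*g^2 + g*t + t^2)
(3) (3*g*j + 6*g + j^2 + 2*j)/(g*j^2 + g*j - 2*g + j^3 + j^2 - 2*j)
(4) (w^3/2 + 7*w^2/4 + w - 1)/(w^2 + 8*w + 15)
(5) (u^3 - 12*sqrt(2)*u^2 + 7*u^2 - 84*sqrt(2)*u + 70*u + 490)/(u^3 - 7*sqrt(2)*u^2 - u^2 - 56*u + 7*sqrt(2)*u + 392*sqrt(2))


(1) = (l - 1)/(l - 8*I)
(2) = (t - 5)/(-g + t)
(3) = (3*g + j)/(g*j - g + j^2 - j)
(4) = (2*w^3 + 7*w^2 + 4*w - 4)/(4*w^2 + 32*w + 60)
(5) = (u - 5*sqrt(2))/(u - 8)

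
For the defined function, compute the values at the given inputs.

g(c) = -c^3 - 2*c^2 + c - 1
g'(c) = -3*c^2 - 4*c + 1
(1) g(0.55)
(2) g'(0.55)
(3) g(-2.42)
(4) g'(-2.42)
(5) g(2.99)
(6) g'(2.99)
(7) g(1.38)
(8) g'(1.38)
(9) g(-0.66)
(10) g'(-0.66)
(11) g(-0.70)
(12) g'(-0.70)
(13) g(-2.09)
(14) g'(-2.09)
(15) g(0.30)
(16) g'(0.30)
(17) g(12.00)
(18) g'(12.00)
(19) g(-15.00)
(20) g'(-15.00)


(1) = -1.22
(2) = -2.11
(3) = -0.96
(4) = -6.89
(5) = -42.62
(6) = -37.78
(7) = -6.06
(8) = -10.23
(9) = -2.24
(10) = 2.33
(11) = -2.34
(12) = 2.33
(13) = -2.70
(14) = -3.74
(15) = -0.91
(16) = -0.47
(17) = -2005.00
(18) = -479.00
(19) = 2909.00
(20) = -614.00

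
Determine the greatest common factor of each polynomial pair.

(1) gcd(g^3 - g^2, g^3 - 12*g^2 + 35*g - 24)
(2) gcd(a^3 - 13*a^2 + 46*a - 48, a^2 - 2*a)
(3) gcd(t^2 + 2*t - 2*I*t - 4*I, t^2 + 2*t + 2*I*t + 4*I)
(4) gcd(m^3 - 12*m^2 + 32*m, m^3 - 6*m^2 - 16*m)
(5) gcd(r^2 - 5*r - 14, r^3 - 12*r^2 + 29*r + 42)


(1) = gcd(g^2*(g - 1), (g - 8)*(g - 3)*(g - 1)) = g - 1
(2) = gcd((a - 8)*(a - 3)*(a - 2), a*(a - 2)) = a - 2
(3) = t + 2
(4) = m^2 - 8*m
(5) = r - 7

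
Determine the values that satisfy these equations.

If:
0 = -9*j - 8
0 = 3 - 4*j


Then:
No Solution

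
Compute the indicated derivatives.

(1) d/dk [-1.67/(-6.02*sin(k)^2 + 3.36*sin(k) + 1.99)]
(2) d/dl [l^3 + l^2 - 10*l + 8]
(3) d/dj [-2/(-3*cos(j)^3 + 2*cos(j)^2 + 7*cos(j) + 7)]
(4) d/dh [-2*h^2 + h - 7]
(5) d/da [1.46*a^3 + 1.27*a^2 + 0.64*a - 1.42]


(1) = (5.6112 - 20.1068*sin(k))*cos(k)/(-6.02*sin(k)^2 + 3.36*sin(k) + 1.99)^2
(2) = 3*l^2 + 2*l - 10
(3) = 2*(9*cos(j)^2 - 4*cos(j) - 7)*sin(j)/(-3*cos(j)^3 + 2*cos(j)^2 + 7*cos(j) + 7)^2
(4) = 1 - 4*h
(5) = 4.38*a^2 + 2.54*a + 0.64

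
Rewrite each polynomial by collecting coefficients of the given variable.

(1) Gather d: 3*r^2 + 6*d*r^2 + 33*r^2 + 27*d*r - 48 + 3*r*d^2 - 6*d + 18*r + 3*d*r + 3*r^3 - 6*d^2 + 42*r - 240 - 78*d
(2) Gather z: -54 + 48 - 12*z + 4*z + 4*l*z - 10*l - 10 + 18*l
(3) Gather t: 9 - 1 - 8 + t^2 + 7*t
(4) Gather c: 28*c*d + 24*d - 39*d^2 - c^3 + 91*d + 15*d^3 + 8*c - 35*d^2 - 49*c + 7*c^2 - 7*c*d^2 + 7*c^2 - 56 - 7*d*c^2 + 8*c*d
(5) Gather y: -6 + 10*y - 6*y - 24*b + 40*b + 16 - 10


(1) = d^2*(3*r - 6) + d*(6*r^2 + 30*r - 84) + 3*r^3 + 36*r^2 + 60*r - 288
(2) = 8*l + z*(4*l - 8) - 16
(3) = t^2 + 7*t
(4) = -c^3 + c^2*(14 - 7*d) + c*(-7*d^2 + 36*d - 41) + 15*d^3 - 74*d^2 + 115*d - 56
(5) = 16*b + 4*y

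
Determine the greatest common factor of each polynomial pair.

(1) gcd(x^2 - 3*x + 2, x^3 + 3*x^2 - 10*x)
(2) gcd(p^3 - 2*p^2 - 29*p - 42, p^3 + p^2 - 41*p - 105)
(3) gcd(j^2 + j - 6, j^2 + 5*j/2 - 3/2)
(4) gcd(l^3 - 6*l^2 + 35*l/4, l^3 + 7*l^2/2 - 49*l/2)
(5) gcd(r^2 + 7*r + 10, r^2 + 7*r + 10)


(1) = gcd((x - 2)*(x - 1), x*(x - 2)*(x + 5)) = x - 2
(2) = p^2 - 4*p - 21
(3) = gcd((j - 2)*(j + 3), (j - 1/2)*(j + 3)) = j + 3
(4) = l^2 - 7*l/2
(5) = r^2 + 7*r + 10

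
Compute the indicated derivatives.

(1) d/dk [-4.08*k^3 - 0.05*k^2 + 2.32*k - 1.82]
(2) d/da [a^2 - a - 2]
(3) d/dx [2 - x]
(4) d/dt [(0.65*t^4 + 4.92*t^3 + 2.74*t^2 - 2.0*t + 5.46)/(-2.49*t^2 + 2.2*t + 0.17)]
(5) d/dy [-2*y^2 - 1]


(1) = -12.24*k^2 - 0.1*k + 2.32
(2) = 2*a - 1
(3) = -1
(4) = (-3.237*t^5 - 7.9608*t^4 + 22.09*t^3 + 3.5572*t^2 + 28.1224*t - 12.352)/(6.2001*t^4 - 10.956*t^3 + 3.9934*t^2 + 0.748*t + 0.0289)
(5) = -4*y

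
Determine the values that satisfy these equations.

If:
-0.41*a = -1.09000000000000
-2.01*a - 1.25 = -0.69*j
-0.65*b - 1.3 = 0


Then:
a = 2.66
b = -2.00
j = 9.56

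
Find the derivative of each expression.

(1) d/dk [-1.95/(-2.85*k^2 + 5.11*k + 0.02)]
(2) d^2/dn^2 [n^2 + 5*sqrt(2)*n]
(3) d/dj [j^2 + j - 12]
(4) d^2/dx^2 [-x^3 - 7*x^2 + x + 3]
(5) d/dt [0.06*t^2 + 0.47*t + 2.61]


(1) = (9.9645 - 11.115*k)/(-2.85*k^2 + 5.11*k + 0.02)^2
(2) = 2
(3) = 2*j + 1
(4) = -6*x - 14
(5) = 0.12*t + 0.47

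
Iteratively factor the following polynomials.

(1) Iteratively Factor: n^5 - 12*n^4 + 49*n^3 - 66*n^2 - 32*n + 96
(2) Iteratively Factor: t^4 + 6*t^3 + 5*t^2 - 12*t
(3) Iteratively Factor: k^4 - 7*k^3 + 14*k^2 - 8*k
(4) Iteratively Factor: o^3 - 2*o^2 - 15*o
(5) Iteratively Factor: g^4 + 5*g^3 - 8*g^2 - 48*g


(1) = (n - 3)*(n^4 - 9*n^3 + 22*n^2 - 32) = (n - 3)*(n + 1)*(n^3 - 10*n^2 + 32*n - 32) = (n - 4)*(n - 3)*(n + 1)*(n^2 - 6*n + 8) = (n - 4)^2*(n - 3)*(n + 1)*(n - 2)
(2) = (t)*(t^3 + 6*t^2 + 5*t - 12) = t*(t - 1)*(t^2 + 7*t + 12) = t*(t - 1)*(t + 4)*(t + 3)
(3) = (k - 2)*(k^3 - 5*k^2 + 4*k) = k*(k - 2)*(k^2 - 5*k + 4) = k*(k - 2)*(k - 1)*(k - 4)
(4) = (o - 5)*(o^2 + 3*o) = o*(o - 5)*(o + 3)
(5) = (g - 3)*(g^3 + 8*g^2 + 16*g) = (g - 3)*(g + 4)*(g^2 + 4*g) = g*(g - 3)*(g + 4)*(g + 4)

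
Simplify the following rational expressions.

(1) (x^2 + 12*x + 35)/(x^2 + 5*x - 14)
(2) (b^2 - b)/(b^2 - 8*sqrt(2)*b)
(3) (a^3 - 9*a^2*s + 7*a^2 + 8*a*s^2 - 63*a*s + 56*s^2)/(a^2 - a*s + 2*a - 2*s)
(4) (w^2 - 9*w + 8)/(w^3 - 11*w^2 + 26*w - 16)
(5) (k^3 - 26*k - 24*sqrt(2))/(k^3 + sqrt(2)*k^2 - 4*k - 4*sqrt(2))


(1) = (x + 5)/(x - 2)
(2) = (b - 1)/(b - 8*sqrt(2))
(3) = (a^2 - 8*a*s + 7*a - 56*s)/(a + 2)
(4) = 1/(w - 2)
(5) = (k^2 - sqrt(2)*k - 24)/(k^2 - 4)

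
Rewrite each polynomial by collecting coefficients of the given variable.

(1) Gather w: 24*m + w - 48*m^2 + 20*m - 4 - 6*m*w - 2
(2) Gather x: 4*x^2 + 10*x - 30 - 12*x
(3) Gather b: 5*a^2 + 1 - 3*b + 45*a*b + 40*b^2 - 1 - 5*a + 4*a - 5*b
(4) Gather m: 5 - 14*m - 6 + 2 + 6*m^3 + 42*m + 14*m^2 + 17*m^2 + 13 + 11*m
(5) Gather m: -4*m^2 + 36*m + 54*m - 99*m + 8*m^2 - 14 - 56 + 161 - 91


(1) = -48*m^2 + 44*m + w*(1 - 6*m) - 6
(2) = 4*x^2 - 2*x - 30
(3) = 5*a^2 - a + 40*b^2 + b*(45*a - 8)
(4) = 6*m^3 + 31*m^2 + 39*m + 14
(5) = 4*m^2 - 9*m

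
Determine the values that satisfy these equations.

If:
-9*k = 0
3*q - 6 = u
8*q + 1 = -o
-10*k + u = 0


Then:
k = 0
o = -17
q = 2
u = 0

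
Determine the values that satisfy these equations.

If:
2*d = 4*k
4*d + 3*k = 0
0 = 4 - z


Then:
d = 0
k = 0
z = 4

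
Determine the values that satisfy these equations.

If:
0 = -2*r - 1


Then:
r = -1/2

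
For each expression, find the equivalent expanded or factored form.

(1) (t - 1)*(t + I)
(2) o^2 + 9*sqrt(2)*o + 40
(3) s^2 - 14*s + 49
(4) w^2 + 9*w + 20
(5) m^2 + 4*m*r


(1) = t^2 - t + I*t - I
(2) = (o + 4*sqrt(2))*(o + 5*sqrt(2))
(3) = (s - 7)^2
(4) = (w + 4)*(w + 5)
(5) = m*(m + 4*r)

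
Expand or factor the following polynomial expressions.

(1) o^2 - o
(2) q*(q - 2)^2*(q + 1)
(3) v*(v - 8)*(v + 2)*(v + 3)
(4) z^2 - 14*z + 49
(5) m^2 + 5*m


(1) = o*(o - 1)
(2) = q^4 - 3*q^3 + 4*q
(3) = v^4 - 3*v^3 - 34*v^2 - 48*v
(4) = (z - 7)^2
(5) = m*(m + 5)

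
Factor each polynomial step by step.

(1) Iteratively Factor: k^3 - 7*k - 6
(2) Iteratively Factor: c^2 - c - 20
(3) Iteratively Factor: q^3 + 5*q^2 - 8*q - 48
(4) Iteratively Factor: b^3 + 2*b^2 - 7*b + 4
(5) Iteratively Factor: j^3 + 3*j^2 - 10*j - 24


(1) = (k - 3)*(k^2 + 3*k + 2) = (k - 3)*(k + 2)*(k + 1)
(2) = (c - 5)*(c + 4)
(3) = (q + 4)*(q^2 + q - 12) = (q - 3)*(q + 4)*(q + 4)
(4) = (b - 1)*(b^2 + 3*b - 4) = (b - 1)^2*(b + 4)
(5) = (j + 4)*(j^2 - j - 6) = (j - 3)*(j + 4)*(j + 2)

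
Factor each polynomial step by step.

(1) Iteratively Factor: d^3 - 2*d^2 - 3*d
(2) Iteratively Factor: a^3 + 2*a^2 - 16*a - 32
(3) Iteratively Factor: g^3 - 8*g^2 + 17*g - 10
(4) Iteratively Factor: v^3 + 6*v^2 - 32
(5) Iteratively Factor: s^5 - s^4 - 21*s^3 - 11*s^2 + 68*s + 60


(1) = (d + 1)*(d^2 - 3*d) = (d - 3)*(d + 1)*(d)
(2) = (a + 2)*(a^2 - 16) = (a - 4)*(a + 2)*(a + 4)
(3) = (g - 1)*(g^2 - 7*g + 10) = (g - 2)*(g - 1)*(g - 5)
(4) = (v + 4)*(v^2 + 2*v - 8) = (v + 4)^2*(v - 2)
(5) = (s + 1)*(s^4 - 2*s^3 - 19*s^2 + 8*s + 60) = (s - 5)*(s + 1)*(s^3 + 3*s^2 - 4*s - 12) = (s - 5)*(s + 1)*(s + 3)*(s^2 - 4) = (s - 5)*(s - 2)*(s + 1)*(s + 3)*(s + 2)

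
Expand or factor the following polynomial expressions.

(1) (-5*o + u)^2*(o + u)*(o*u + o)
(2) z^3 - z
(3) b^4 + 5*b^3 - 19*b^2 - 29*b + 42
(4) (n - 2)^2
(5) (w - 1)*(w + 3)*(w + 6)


(1) = 25*o^4*u + 25*o^4 + 15*o^3*u^2 + 15*o^3*u - 9*o^2*u^3 - 9*o^2*u^2 + o*u^4 + o*u^3
(2) = z*(z - 1)*(z + 1)
(3) = (b - 3)*(b - 1)*(b + 2)*(b + 7)
(4) = n^2 - 4*n + 4
(5) = w^3 + 8*w^2 + 9*w - 18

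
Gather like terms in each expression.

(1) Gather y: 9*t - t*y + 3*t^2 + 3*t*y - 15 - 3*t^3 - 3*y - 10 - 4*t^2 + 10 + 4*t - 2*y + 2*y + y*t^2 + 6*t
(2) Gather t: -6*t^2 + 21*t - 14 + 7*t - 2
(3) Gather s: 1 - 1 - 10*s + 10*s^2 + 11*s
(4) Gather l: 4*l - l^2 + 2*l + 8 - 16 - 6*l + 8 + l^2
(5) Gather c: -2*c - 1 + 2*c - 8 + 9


(1) = -3*t^3 - t^2 + 19*t + y*(t^2 + 2*t - 3) - 15
(2) = -6*t^2 + 28*t - 16
(3) = 10*s^2 + s
(4) = 0
(5) = 0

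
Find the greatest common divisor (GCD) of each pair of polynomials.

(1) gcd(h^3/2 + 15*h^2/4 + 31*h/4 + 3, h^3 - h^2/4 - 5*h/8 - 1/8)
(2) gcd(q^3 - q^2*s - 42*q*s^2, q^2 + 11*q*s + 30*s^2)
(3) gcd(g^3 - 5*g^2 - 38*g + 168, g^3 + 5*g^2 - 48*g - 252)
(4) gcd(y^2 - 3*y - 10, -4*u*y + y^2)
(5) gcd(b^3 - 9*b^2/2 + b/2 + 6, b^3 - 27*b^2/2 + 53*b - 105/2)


(1) = gcd((h/2 + 1/4)*(h + 3)*(h + 4), (h - 1)*(h + 1/4)*(h + 1/2)) = h + 1/2
(2) = gcd(q*(q - 7*s)*(q + 6*s), (q + 5*s)*(q + 6*s)) = q + 6*s
(3) = gcd((g - 7)*(g - 4)*(g + 6), (g - 7)*(g + 6)^2) = g^2 - g - 42
(4) = 1
(5) = b - 3/2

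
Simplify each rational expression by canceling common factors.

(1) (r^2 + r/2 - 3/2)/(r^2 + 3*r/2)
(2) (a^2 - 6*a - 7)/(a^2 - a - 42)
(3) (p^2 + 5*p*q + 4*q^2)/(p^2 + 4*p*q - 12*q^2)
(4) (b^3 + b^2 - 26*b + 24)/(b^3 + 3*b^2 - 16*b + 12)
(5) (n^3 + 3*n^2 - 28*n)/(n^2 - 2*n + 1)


(1) = (r - 1)/r
(2) = (a + 1)/(a + 6)
(3) = (p^2 + 5*p*q + 4*q^2)/(p^2 + 4*p*q - 12*q^2)
(4) = (b - 4)/(b - 2)
(5) = (n^3 + 3*n^2 - 28*n)/(n^2 - 2*n + 1)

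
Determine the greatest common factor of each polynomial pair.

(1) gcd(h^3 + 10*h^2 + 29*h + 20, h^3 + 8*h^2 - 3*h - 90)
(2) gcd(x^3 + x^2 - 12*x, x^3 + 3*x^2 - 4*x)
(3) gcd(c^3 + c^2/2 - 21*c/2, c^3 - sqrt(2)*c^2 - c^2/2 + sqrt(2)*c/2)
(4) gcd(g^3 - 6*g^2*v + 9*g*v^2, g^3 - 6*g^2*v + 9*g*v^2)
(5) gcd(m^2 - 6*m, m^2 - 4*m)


(1) = h + 5
(2) = gcd(x*(x - 3)*(x + 4), x*(x - 1)*(x + 4)) = x^2 + 4*x
(3) = c
(4) = g^3 - 6*g^2*v + 9*g*v^2
(5) = m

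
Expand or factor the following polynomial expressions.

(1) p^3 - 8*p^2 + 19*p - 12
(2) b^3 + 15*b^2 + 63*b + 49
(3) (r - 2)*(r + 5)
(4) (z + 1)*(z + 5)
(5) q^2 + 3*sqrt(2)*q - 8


(1) = (p - 4)*(p - 3)*(p - 1)
(2) = (b + 1)*(b + 7)^2
(3) = r^2 + 3*r - 10
(4) = z^2 + 6*z + 5
(5) = (q - sqrt(2))*(q + 4*sqrt(2))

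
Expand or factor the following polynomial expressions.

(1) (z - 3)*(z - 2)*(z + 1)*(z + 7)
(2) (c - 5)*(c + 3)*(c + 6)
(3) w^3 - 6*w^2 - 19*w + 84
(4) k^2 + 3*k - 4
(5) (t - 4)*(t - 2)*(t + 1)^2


(1) = z^4 + 3*z^3 - 27*z^2 + 13*z + 42
(2) = c^3 + 4*c^2 - 27*c - 90
(3) = (w - 7)*(w - 3)*(w + 4)
(4) = (k - 1)*(k + 4)
(5) = t^4 - 4*t^3 - 3*t^2 + 10*t + 8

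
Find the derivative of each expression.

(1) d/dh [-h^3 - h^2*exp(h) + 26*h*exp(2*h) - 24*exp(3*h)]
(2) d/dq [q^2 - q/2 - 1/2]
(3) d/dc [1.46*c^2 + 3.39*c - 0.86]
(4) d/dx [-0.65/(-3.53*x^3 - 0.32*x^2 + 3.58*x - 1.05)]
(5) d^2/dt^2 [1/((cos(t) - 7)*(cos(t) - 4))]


(1) = -h^2*exp(h) - 3*h^2 + 52*h*exp(2*h) - 2*h*exp(h) - 72*exp(3*h) + 26*exp(2*h)
(2) = 2*q - 1/2
(3) = 2.92*c + 3.39
(4) = (-6.8835*x^2 - 0.416*x + 2.327)/(3.53*x^3 + 0.32*x^2 - 3.58*x + 1.05)^2
(5) = (-4*sin(t)^4 + 11*sin(t)^2 - 1397*cos(t)/4 + 33*cos(3*t)/4 + 179)/((cos(t) - 7)^3*(cos(t) - 4)^3)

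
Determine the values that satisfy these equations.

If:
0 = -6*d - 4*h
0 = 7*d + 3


Then:
d = -3/7
h = 9/14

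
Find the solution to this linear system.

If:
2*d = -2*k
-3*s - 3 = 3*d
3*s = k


Then:
d = -3/2
k = 3/2
s = 1/2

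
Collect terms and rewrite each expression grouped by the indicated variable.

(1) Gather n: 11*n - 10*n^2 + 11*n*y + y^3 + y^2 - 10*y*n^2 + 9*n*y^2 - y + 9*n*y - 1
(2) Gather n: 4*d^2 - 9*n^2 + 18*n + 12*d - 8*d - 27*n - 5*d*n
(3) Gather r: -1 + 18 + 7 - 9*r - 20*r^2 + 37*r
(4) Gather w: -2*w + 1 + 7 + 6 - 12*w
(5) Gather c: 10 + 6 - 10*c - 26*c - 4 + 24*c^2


(1) = n^2*(-10*y - 10) + n*(9*y^2 + 20*y + 11) + y^3 + y^2 - y - 1
(2) = 4*d^2 + 4*d - 9*n^2 + n*(-5*d - 9)
(3) = -20*r^2 + 28*r + 24
(4) = 14 - 14*w
(5) = 24*c^2 - 36*c + 12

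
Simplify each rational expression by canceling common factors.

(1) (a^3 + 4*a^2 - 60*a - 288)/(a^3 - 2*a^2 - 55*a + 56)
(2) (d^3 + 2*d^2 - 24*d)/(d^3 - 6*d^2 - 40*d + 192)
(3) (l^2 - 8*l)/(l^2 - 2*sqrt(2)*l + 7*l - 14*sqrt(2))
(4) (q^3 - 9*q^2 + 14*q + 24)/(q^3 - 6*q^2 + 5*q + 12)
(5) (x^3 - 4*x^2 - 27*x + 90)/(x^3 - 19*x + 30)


(1) = (a^2 + 12*a + 36)/(a^2 + 6*a - 7)
(2) = d/(d - 8)
(3) = (l^2 - 8*l)/(l^2 + l*(7 - 2*sqrt(2)) - 14*sqrt(2))
(4) = (q - 6)/(q - 3)
(5) = (x - 6)/(x - 2)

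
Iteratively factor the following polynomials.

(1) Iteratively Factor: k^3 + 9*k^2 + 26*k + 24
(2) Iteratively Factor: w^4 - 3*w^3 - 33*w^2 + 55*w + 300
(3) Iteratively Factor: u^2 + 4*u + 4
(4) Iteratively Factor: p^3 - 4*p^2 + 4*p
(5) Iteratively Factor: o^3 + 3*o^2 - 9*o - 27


(1) = (k + 2)*(k^2 + 7*k + 12) = (k + 2)*(k + 3)*(k + 4)
(2) = (w - 5)*(w^3 + 2*w^2 - 23*w - 60) = (w - 5)*(w + 3)*(w^2 - w - 20) = (w - 5)*(w + 3)*(w + 4)*(w - 5)
(3) = (u + 2)*(u + 2)
(4) = (p - 2)*(p^2 - 2*p) = p*(p - 2)*(p - 2)
(5) = (o - 3)*(o^2 + 6*o + 9) = (o - 3)*(o + 3)*(o + 3)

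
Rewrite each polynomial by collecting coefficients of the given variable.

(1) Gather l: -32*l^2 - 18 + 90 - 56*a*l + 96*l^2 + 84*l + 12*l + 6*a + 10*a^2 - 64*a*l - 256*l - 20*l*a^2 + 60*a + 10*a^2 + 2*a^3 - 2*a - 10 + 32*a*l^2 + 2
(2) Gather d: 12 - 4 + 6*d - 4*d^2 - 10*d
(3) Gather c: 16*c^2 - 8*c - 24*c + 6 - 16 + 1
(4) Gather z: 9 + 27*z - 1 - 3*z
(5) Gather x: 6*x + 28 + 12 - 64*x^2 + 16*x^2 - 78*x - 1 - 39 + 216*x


(1) = 2*a^3 + 20*a^2 + 64*a + l^2*(32*a + 64) + l*(-20*a^2 - 120*a - 160) + 64
(2) = -4*d^2 - 4*d + 8
(3) = 16*c^2 - 32*c - 9
(4) = 24*z + 8
(5) = -48*x^2 + 144*x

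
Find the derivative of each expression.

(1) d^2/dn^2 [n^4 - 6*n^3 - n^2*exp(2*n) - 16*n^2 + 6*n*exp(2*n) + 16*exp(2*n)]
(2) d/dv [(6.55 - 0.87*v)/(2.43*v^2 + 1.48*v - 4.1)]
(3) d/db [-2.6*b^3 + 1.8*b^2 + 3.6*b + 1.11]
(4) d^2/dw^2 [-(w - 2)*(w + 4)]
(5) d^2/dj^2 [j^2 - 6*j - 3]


(1) = -4*n^2*exp(2*n) + 12*n^2 + 16*n*exp(2*n) - 36*n + 86*exp(2*n) - 32
(2) = (2.1141*v^2 - 31.833*v - 6.127)/(5.9049*v^4 + 7.1928*v^3 - 17.7356*v^2 - 12.136*v + 16.81)
(3) = -7.8*b^2 + 3.6*b + 3.6
(4) = -2
(5) = 2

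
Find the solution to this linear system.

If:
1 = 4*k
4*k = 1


Then:
k = 1/4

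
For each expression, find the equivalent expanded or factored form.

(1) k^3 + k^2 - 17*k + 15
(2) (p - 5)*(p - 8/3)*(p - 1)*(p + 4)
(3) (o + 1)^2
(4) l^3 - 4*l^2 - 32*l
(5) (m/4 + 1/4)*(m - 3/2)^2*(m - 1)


(1) = (k - 3)*(k - 1)*(k + 5)
(2) = p^4 - 14*p^3/3 - 41*p^2/3 + 212*p/3 - 160/3
(3) = o^2 + 2*o + 1
(4) = l*(l - 8)*(l + 4)
(5) = m^4/4 - 3*m^3/4 + 5*m^2/16 + 3*m/4 - 9/16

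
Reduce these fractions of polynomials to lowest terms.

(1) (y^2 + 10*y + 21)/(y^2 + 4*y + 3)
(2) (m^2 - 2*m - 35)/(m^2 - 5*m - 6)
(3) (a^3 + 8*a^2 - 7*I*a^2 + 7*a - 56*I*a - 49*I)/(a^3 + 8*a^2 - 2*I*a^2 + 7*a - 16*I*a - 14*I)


(1) = (y + 7)/(y + 1)
(2) = (m^2 - 2*m - 35)/(m^2 - 5*m - 6)
(3) = (a - 7*I)/(a - 2*I)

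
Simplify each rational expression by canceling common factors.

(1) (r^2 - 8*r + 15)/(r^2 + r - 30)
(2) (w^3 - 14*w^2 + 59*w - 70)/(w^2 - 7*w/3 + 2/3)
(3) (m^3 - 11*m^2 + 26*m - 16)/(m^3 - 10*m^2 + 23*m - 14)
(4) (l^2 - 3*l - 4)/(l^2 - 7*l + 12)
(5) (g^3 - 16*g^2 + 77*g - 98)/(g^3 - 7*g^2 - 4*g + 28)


(1) = (r - 3)/(r + 6)
(2) = (3*w^2 - 36*w + 105)/(3*w - 1)
(3) = (m - 8)/(m - 7)
(4) = (l + 1)/(l - 3)
(5) = (g - 7)/(g + 2)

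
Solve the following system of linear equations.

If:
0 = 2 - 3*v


Then:
v = 2/3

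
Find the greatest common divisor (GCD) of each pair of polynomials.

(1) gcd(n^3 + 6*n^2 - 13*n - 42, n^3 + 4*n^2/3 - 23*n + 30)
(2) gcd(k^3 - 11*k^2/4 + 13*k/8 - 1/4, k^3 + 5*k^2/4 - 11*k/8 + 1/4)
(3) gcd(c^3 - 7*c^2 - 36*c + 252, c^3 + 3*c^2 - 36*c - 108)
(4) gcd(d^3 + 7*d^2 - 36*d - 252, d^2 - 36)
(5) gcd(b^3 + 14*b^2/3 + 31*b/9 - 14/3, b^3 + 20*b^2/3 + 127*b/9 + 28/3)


(1) = n - 3
(2) = k^2 - 3*k/4 + 1/8
(3) = c^2 - 36
(4) = d^2 - 36
(5) = gcd((b - 2/3)*(b + 7/3)*(b + 3), (b + 4/3)*(b + 7/3)*(b + 3)) = b^2 + 16*b/3 + 7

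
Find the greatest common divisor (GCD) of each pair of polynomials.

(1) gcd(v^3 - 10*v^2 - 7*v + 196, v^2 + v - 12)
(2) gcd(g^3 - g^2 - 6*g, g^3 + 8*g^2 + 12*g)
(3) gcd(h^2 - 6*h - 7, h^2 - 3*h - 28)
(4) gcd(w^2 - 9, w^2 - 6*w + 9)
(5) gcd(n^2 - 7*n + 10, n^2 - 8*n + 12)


(1) = v + 4
(2) = g^2 + 2*g
(3) = h - 7
(4) = w - 3
(5) = gcd((n - 5)*(n - 2), (n - 6)*(n - 2)) = n - 2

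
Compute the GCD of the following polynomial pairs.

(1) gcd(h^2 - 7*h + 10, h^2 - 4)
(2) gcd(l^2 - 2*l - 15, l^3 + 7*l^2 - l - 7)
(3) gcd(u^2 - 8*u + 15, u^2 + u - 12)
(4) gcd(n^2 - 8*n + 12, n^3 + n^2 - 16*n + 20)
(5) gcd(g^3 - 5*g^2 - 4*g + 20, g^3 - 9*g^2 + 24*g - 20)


(1) = gcd((h - 5)*(h - 2), (h - 2)*(h + 2)) = h - 2
(2) = gcd((l - 5)*(l + 3), (l - 1)*(l + 1)*(l + 7)) = 1
(3) = u - 3
(4) = n - 2
(5) = g^2 - 7*g + 10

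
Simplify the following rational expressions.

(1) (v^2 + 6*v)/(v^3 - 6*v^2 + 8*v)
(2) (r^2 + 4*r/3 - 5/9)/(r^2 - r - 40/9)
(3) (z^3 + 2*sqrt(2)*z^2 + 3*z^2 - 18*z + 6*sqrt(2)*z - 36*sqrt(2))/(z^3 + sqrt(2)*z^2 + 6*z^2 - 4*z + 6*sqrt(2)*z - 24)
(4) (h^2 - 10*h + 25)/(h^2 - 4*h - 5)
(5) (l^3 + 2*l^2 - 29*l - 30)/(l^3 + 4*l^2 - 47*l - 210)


(1) = (v + 6)/(v^2 - 6*v + 8)
(2) = (3*r - 1)/(3*r - 8)
(3) = (z - 3)/(z - sqrt(2))
(4) = (h - 5)/(h + 1)
(5) = (l^2 - 4*l - 5)/(l^2 - 2*l - 35)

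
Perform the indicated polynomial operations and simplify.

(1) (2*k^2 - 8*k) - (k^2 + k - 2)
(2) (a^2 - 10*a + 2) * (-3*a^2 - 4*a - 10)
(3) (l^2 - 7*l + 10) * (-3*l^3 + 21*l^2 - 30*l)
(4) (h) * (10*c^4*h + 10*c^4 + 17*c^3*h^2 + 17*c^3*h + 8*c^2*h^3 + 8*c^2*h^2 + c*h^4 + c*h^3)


(1) = k^2 - 9*k + 2
(2) = -3*a^4 + 26*a^3 + 24*a^2 + 92*a - 20
(3) = -3*l^5 + 42*l^4 - 207*l^3 + 420*l^2 - 300*l
(4) = 10*c^4*h^2 + 10*c^4*h + 17*c^3*h^3 + 17*c^3*h^2 + 8*c^2*h^4 + 8*c^2*h^3 + c*h^5 + c*h^4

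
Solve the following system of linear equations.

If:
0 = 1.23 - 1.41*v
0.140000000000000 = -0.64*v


Then:
No Solution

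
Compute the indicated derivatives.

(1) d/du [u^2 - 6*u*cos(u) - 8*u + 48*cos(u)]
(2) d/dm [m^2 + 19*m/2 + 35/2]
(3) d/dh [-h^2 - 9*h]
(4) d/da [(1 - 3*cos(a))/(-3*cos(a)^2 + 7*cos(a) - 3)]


(1) = 6*u*sin(u) + 2*u - 48*sin(u) - 6*cos(u) - 8
(2) = 2*m + 19/2
(3) = -2*h - 9
(4) = (9*cos(a)^2 - 6*cos(a) - 2)*sin(a)/(3*sin(a)^2 + 7*cos(a) - 6)^2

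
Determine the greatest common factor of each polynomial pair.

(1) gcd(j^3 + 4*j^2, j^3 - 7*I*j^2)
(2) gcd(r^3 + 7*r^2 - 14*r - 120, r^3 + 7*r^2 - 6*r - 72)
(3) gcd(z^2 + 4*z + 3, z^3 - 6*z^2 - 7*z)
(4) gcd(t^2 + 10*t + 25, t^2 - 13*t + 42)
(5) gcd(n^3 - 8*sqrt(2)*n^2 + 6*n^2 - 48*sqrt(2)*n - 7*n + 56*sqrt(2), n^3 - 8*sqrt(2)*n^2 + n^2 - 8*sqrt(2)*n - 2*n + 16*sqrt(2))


(1) = gcd(j^2*(j + 4), j^2*(j - 7*I)) = j^2
(2) = gcd((r - 4)*(r + 5)*(r + 6), (r - 3)*(r + 4)*(r + 6)) = r + 6
(3) = gcd((z + 1)*(z + 3), z*(z - 7)*(z + 1)) = z + 1
(4) = 1
(5) = n^2 + n*(-8*sqrt(2) - 1) + 8*sqrt(2)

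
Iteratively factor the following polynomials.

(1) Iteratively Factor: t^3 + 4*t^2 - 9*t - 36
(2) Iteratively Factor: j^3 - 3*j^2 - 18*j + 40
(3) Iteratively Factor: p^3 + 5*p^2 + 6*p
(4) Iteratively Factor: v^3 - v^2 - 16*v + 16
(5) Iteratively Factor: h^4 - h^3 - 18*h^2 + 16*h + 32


(1) = (t + 3)*(t^2 + t - 12) = (t + 3)*(t + 4)*(t - 3)
(2) = (j - 5)*(j^2 + 2*j - 8) = (j - 5)*(j + 4)*(j - 2)
(3) = (p + 3)*(p^2 + 2*p) = (p + 2)*(p + 3)*(p)
(4) = (v - 1)*(v^2 - 16) = (v - 4)*(v - 1)*(v + 4)
(5) = (h - 4)*(h^3 + 3*h^2 - 6*h - 8) = (h - 4)*(h + 1)*(h^2 + 2*h - 8) = (h - 4)*(h - 2)*(h + 1)*(h + 4)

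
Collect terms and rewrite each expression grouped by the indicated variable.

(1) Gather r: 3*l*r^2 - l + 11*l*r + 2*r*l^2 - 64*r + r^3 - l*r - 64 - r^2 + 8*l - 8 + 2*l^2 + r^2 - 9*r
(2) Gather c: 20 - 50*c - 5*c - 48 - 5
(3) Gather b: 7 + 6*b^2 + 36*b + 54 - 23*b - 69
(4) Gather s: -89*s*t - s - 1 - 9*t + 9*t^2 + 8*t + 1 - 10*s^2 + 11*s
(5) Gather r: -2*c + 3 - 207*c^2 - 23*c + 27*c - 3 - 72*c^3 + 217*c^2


(1) = 2*l^2 + 3*l*r^2 + 7*l + r^3 + r*(2*l^2 + 10*l - 73) - 72
(2) = -55*c - 33
(3) = 6*b^2 + 13*b - 8
(4) = -10*s^2 + s*(10 - 89*t) + 9*t^2 - t
(5) = -72*c^3 + 10*c^2 + 2*c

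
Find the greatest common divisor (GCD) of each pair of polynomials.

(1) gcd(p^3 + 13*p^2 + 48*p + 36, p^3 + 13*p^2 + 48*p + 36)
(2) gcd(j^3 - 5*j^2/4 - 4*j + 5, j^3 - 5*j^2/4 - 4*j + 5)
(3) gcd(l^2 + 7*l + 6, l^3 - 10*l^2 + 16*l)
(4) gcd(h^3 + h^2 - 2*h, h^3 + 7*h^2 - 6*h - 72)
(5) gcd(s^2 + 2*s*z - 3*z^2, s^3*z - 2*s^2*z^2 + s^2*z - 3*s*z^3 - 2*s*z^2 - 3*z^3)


(1) = p^3 + 13*p^2 + 48*p + 36
(2) = j^3 - 5*j^2/4 - 4*j + 5
(3) = gcd((l + 1)*(l + 6), l*(l - 8)*(l - 2)) = 1
(4) = gcd(h*(h - 1)*(h + 2), (h - 3)*(h + 4)*(h + 6)) = 1
(5) = 1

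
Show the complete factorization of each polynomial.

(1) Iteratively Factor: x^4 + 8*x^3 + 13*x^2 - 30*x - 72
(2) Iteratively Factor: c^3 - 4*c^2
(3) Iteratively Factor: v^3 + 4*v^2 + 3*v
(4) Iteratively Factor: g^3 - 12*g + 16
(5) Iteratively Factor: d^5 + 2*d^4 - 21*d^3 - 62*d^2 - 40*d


(1) = (x + 3)*(x^3 + 5*x^2 - 2*x - 24) = (x + 3)^2*(x^2 + 2*x - 8) = (x - 2)*(x + 3)^2*(x + 4)
(2) = (c)*(c^2 - 4*c) = c*(c - 4)*(c)
(3) = (v + 3)*(v^2 + v) = v*(v + 3)*(v + 1)
(4) = (g + 4)*(g^2 - 4*g + 4) = (g - 2)*(g + 4)*(g - 2)
(5) = (d - 5)*(d^4 + 7*d^3 + 14*d^2 + 8*d) = (d - 5)*(d + 4)*(d^3 + 3*d^2 + 2*d) = d*(d - 5)*(d + 4)*(d^2 + 3*d + 2) = d*(d - 5)*(d + 1)*(d + 4)*(d + 2)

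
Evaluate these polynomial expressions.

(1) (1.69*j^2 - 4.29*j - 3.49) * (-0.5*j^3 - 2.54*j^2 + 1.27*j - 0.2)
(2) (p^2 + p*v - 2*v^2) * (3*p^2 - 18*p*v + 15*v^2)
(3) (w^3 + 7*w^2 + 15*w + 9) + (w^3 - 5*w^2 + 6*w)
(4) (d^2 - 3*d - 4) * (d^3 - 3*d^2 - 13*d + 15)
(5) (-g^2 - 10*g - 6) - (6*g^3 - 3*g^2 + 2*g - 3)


(1) = -0.845*j^5 - 2.1476*j^4 + 14.7879*j^3 + 3.0783*j^2 - 3.5743*j + 0.698
(2) = 3*p^4 - 15*p^3*v - 9*p^2*v^2 + 51*p*v^3 - 30*v^4
(3) = 2*w^3 + 2*w^2 + 21*w + 9
(4) = d^5 - 6*d^4 - 8*d^3 + 66*d^2 + 7*d - 60
(5) = -6*g^3 + 2*g^2 - 12*g - 3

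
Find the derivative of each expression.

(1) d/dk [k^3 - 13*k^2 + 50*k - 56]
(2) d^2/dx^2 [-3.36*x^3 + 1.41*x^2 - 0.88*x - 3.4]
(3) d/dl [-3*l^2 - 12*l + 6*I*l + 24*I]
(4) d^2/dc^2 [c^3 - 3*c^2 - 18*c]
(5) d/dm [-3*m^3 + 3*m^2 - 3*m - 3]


(1) = 3*k^2 - 26*k + 50
(2) = 2.82 - 20.16*x
(3) = -6*l - 12 + 6*I
(4) = 6*c - 6
(5) = -9*m^2 + 6*m - 3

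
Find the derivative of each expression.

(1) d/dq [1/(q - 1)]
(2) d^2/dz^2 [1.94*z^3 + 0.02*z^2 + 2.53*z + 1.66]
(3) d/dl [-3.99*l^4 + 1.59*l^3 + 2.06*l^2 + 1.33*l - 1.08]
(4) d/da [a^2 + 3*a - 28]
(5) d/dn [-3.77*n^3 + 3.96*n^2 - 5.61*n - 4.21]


(1) = -1/(q - 1)^2
(2) = 11.64*z + 0.04
(3) = -15.96*l^3 + 4.77*l^2 + 4.12*l + 1.33
(4) = 2*a + 3
(5) = -11.31*n^2 + 7.92*n - 5.61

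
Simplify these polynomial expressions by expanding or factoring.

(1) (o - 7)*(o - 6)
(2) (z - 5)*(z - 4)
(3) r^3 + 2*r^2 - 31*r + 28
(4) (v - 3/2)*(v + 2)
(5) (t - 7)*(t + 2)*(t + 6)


(1) = o^2 - 13*o + 42
(2) = z^2 - 9*z + 20
(3) = (r - 4)*(r - 1)*(r + 7)
(4) = v^2 + v/2 - 3
(5) = t^3 + t^2 - 44*t - 84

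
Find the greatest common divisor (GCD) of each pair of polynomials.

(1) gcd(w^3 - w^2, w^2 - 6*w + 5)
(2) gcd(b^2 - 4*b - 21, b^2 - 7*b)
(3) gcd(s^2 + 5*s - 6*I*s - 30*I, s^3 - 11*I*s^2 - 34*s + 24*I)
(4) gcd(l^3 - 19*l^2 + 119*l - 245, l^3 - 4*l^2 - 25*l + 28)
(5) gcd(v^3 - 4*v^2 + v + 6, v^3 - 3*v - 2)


(1) = w - 1
(2) = gcd((b - 7)*(b + 3), b*(b - 7)) = b - 7
(3) = gcd((s + 5)*(s - 6*I), (s - 6*I)*(s - 4*I)*(s - I)) = s - 6*I
(4) = l - 7
(5) = gcd((v - 3)*(v - 2)*(v + 1), (v - 2)*(v + 1)^2) = v^2 - v - 2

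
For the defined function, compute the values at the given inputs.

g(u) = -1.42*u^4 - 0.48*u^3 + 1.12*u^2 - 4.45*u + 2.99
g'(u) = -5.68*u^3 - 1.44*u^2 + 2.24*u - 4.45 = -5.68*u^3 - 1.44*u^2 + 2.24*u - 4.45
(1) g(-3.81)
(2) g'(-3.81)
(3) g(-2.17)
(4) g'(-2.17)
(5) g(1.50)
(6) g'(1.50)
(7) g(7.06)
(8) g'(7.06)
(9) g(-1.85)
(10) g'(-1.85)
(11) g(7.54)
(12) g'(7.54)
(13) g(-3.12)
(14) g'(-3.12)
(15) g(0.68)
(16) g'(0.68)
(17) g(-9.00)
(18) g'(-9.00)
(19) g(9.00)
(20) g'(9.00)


(1) = -236.47
(2) = 280.25
(3) = -8.66
(4) = 41.95
(5) = -9.97
(6) = -23.50
(7) = -3669.34
(8) = -2059.18
(9) = 1.46
(10) = 22.44
(11) = -4762.23
(12) = -2504.22
(13) = -92.20
(14) = 147.05
(15) = 0.03
(16) = -5.38
(17) = -8832.94
(18) = 3999.47
(19) = -9612.88
(20) = -4241.65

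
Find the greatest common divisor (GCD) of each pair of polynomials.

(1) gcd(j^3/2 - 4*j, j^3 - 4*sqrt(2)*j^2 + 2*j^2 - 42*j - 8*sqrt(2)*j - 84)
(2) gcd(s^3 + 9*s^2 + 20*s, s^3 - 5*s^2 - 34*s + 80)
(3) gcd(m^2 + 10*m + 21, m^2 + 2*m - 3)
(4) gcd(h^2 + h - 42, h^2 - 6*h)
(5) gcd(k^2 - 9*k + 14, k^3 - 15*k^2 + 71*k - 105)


(1) = 1
(2) = s + 5
(3) = gcd((m + 3)*(m + 7), (m - 1)*(m + 3)) = m + 3
(4) = gcd((h - 6)*(h + 7), h*(h - 6)) = h - 6
(5) = k - 7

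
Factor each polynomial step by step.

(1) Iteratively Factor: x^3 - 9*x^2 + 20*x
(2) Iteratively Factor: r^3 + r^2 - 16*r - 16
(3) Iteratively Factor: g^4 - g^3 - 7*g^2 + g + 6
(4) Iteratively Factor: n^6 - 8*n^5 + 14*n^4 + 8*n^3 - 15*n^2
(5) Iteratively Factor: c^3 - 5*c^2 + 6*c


(1) = (x - 5)*(x^2 - 4*x) = x*(x - 5)*(x - 4)
(2) = (r + 1)*(r^2 - 16) = (r - 4)*(r + 1)*(r + 4)
(3) = (g + 1)*(g^3 - 2*g^2 - 5*g + 6) = (g - 3)*(g + 1)*(g^2 + g - 2) = (g - 3)*(g - 1)*(g + 1)*(g + 2)
(4) = (n)*(n^5 - 8*n^4 + 14*n^3 + 8*n^2 - 15*n) = n*(n - 5)*(n^4 - 3*n^3 - n^2 + 3*n) = n*(n - 5)*(n - 1)*(n^3 - 2*n^2 - 3*n) = n^2*(n - 5)*(n - 1)*(n^2 - 2*n - 3) = n^2*(n - 5)*(n - 1)*(n + 1)*(n - 3)
(5) = (c - 3)*(c^2 - 2*c) = (c - 3)*(c - 2)*(c)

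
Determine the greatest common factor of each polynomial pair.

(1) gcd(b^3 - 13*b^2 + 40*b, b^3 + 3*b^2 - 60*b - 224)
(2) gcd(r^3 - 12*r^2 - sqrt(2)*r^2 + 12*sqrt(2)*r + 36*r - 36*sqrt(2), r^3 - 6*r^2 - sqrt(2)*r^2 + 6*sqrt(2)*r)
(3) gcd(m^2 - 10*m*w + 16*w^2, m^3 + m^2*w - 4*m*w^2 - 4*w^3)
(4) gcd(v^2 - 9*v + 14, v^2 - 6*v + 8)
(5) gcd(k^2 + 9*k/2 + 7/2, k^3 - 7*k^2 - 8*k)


(1) = b - 8
(2) = gcd((r - 6)^2*(r - sqrt(2)), r*(r - 6)*(r - sqrt(2))) = r^2 + r*(-6 - sqrt(2)) + 6*sqrt(2)
(3) = -m + 2*w
(4) = gcd((v - 7)*(v - 2), (v - 4)*(v - 2)) = v - 2
(5) = k + 1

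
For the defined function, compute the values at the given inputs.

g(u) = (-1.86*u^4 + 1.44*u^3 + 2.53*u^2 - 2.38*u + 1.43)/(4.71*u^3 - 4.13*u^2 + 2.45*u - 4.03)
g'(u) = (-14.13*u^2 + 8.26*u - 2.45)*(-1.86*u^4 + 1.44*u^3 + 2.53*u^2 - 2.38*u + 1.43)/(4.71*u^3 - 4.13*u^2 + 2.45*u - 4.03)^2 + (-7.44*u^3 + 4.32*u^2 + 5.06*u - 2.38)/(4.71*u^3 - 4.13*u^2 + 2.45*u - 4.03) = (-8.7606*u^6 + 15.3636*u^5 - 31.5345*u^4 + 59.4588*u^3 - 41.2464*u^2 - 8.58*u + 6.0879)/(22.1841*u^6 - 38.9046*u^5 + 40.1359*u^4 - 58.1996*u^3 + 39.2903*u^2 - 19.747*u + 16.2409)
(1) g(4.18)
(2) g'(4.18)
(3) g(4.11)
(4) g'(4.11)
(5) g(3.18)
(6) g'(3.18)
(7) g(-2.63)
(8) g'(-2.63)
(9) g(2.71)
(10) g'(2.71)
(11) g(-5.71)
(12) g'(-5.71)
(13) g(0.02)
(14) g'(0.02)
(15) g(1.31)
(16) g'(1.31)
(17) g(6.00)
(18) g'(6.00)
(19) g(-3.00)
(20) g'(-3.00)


(1) = -1.54
(2) = -0.43
(3) = -1.51
(4) = -0.43
(5) = -1.10
(6) = -0.45
(7) = 0.72
(8) = -0.49
(9) = -0.88
(10) = -0.47
(11) = 2.09
(12) = -0.42
(13) = -0.35
(14) = 0.37
(15) = 0.15
(16) = -2.80
(17) = -2.30
(18) = -0.41
(19) = 0.90
(20) = -0.47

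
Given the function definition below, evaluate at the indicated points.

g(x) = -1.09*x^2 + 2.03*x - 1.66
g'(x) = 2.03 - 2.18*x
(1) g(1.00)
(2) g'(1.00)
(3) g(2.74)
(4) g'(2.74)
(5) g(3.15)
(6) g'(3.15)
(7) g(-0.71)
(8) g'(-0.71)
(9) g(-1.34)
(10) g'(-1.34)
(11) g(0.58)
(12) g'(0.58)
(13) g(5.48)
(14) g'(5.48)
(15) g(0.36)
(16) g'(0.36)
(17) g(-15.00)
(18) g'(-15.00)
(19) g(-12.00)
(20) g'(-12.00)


(1) = -0.72
(2) = -0.15
(3) = -4.28
(4) = -3.94
(5) = -6.08
(6) = -4.84
(7) = -3.65
(8) = 3.58
(9) = -6.34
(10) = 4.95
(11) = -0.85
(12) = 0.77
(13) = -23.27
(14) = -9.92
(15) = -1.07
(16) = 1.25
(17) = -277.36
(18) = 34.73
(19) = -182.98
(20) = 28.19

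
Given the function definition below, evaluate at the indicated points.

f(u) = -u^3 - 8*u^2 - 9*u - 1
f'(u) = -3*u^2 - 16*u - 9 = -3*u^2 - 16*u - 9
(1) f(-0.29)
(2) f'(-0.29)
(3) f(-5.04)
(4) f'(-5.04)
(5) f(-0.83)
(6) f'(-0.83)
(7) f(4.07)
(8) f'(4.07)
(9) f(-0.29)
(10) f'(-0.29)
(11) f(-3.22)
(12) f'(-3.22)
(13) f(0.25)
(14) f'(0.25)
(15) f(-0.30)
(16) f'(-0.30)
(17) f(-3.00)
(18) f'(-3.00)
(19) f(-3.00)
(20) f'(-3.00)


(1) = 0.96
(2) = -4.61
(3) = -30.83
(4) = -4.56
(5) = 1.53
(6) = 2.21
(7) = -237.57
(8) = -123.81
(9) = 0.96
(10) = -4.61
(11) = -21.58
(12) = 11.41
(13) = -3.77
(14) = -13.19
(15) = 1.01
(16) = -4.47
(17) = -19.00
(18) = 12.00
(19) = -19.00
(20) = 12.00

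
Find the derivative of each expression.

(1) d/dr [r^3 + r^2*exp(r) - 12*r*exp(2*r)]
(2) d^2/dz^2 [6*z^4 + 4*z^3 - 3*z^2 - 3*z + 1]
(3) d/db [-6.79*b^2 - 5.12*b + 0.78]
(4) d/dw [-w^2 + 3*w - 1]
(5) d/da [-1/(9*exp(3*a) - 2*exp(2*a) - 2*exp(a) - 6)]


(1) = r^2*exp(r) + 3*r^2 - 24*r*exp(2*r) + 2*r*exp(r) - 12*exp(2*r)
(2) = 72*z^2 + 24*z - 6
(3) = -13.58*b - 5.12
(4) = 3 - 2*w
(5) = (27*exp(2*a) - 4*exp(a) - 2)*exp(a)/(-9*exp(3*a) + 2*exp(2*a) + 2*exp(a) + 6)^2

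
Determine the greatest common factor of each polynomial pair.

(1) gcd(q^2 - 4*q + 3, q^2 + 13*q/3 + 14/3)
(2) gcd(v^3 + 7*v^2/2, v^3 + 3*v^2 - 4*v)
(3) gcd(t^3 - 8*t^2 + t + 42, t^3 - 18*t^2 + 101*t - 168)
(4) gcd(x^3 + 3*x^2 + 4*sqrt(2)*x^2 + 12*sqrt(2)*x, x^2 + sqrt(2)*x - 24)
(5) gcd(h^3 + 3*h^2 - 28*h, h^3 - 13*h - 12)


(1) = 1
(2) = gcd(v^2*(v + 7/2), v*(v - 1)*(v + 4)) = v
(3) = gcd((t - 7)*(t - 3)*(t + 2), (t - 8)*(t - 7)*(t - 3)) = t^2 - 10*t + 21
(4) = gcd(x*(x + 3)*(x + 4*sqrt(2)), (x - 3*sqrt(2))*(x + 4*sqrt(2))) = x + 4*sqrt(2)
(5) = gcd(h*(h - 4)*(h + 7), (h - 4)*(h + 1)*(h + 3)) = h - 4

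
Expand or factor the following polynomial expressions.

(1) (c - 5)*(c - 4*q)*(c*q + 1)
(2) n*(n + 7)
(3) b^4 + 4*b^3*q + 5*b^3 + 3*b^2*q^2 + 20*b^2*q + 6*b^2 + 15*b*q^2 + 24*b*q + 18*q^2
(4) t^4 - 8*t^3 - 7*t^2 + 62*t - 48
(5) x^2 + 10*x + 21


(1) = c^3*q - 4*c^2*q^2 - 5*c^2*q + c^2 + 20*c*q^2 - 4*c*q - 5*c + 20*q
(2) = n^2 + 7*n
(3) = (b + 2)*(b + 3)*(b + q)*(b + 3*q)
(4) = (t - 8)*(t - 2)*(t - 1)*(t + 3)
(5) = (x + 3)*(x + 7)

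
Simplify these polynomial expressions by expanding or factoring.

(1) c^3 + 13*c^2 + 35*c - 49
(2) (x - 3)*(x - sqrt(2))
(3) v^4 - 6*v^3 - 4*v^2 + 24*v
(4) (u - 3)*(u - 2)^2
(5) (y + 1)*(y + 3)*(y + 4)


(1) = (c - 1)*(c + 7)^2
(2) = x^2 - 3*x - sqrt(2)*x + 3*sqrt(2)
(3) = v*(v - 6)*(v - 2)*(v + 2)
(4) = u^3 - 7*u^2 + 16*u - 12
(5) = y^3 + 8*y^2 + 19*y + 12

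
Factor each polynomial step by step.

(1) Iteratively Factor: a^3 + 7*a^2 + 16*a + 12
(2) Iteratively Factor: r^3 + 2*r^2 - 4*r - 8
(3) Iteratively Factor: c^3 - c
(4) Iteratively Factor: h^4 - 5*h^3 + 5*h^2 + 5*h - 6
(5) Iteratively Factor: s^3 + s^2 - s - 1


(1) = (a + 3)*(a^2 + 4*a + 4) = (a + 2)*(a + 3)*(a + 2)
(2) = (r - 2)*(r^2 + 4*r + 4) = (r - 2)*(r + 2)*(r + 2)
(3) = (c + 1)*(c^2 - c) = (c - 1)*(c + 1)*(c)
(4) = (h - 3)*(h^3 - 2*h^2 - h + 2) = (h - 3)*(h + 1)*(h^2 - 3*h + 2) = (h - 3)*(h - 1)*(h + 1)*(h - 2)
(5) = (s + 1)*(s^2 - 1) = (s + 1)^2*(s - 1)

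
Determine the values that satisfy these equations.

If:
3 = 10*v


Then:
v = 3/10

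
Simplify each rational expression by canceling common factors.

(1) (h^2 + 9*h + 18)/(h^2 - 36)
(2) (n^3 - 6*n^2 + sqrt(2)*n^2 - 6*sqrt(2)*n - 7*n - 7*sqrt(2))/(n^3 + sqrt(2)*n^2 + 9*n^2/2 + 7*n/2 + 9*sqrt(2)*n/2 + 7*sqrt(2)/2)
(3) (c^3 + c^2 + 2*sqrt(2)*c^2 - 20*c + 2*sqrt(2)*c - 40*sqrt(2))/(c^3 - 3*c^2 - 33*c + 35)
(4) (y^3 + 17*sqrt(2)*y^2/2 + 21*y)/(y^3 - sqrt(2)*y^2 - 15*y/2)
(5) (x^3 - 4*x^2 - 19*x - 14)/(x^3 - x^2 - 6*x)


(1) = (h + 3)/(h - 6)
(2) = (2*n - 14)/(2*n + 7)
(3) = (c^2 + c*(-4 + 2*sqrt(2)) - 8*sqrt(2))/(c^2 - 8*c + 7)
(4) = (4*y + 28*sqrt(2))/(4*y - 10*sqrt(2))
(5) = (x^2 - 6*x - 7)/(x^2 - 3*x)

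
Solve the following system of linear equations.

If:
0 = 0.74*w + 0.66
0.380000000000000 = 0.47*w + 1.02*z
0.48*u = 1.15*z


Then:
u = 1.88
w = -0.89
z = 0.78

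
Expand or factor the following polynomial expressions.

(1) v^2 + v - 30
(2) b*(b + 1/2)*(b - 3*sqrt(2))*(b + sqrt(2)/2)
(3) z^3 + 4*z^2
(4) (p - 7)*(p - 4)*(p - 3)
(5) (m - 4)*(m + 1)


(1) = (v - 5)*(v + 6)
(2) = b^4 - 5*sqrt(2)*b^3/2 + b^3/2 - 3*b^2 - 5*sqrt(2)*b^2/4 - 3*b/2
(3) = z^2*(z + 4)
(4) = p^3 - 14*p^2 + 61*p - 84
(5) = m^2 - 3*m - 4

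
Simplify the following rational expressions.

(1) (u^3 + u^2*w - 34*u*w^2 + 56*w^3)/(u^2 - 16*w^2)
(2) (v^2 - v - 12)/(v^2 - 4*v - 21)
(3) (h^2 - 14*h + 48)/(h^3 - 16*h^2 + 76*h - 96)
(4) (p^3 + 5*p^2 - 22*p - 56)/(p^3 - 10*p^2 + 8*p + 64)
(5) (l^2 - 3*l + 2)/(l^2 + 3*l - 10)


(1) = (u^2 + 5*u*w - 14*w^2)/(u + 4*w)
(2) = (v - 4)/(v - 7)
(3) = 1/(h - 2)
(4) = (p + 7)/(p - 8)
(5) = (l - 1)/(l + 5)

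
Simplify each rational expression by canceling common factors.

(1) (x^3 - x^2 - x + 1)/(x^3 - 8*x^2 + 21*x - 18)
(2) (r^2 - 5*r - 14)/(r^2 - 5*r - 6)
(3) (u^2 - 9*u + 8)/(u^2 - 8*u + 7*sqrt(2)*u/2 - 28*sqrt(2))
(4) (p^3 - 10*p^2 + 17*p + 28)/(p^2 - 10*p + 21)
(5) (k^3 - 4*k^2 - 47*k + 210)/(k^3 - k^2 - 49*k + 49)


(1) = (x^3 - x^2 - x + 1)/(x^3 - 8*x^2 + 21*x - 18)
(2) = (r^2 - 5*r - 14)/(r^2 - 5*r - 6)
(3) = (2*u - 2)/(2*u + 7*sqrt(2))
(4) = (p^2 - 3*p - 4)/(p - 3)
(5) = (k^2 - 11*k + 30)/(k^2 - 8*k + 7)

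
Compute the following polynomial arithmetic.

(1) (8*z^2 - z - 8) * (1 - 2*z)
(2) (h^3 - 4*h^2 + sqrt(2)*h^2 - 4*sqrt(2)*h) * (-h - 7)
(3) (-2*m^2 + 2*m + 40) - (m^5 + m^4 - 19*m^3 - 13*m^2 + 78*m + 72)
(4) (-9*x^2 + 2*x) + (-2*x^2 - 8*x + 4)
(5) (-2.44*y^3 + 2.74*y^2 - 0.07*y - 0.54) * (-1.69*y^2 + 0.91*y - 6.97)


(1) = -16*z^3 + 10*z^2 + 15*z - 8
(2) = -h^4 - 3*h^3 - sqrt(2)*h^3 - 3*sqrt(2)*h^2 + 28*h^2 + 28*sqrt(2)*h
(3) = -m^5 - m^4 + 19*m^3 + 11*m^2 - 76*m - 32
(4) = -11*x^2 - 6*x + 4
(5) = 4.1236*y^5 - 6.851*y^4 + 19.6185*y^3 - 18.2489*y^2 - 0.0035*y + 3.7638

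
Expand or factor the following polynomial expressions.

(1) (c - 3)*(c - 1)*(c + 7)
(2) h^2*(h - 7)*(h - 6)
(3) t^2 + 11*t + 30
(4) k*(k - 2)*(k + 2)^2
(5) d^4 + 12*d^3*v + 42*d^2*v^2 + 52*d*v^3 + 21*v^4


(1) = c^3 + 3*c^2 - 25*c + 21
(2) = h^4 - 13*h^3 + 42*h^2
(3) = (t + 5)*(t + 6)
(4) = k^4 + 2*k^3 - 4*k^2 - 8*k
(5) = (d + v)^2*(d + 3*v)*(d + 7*v)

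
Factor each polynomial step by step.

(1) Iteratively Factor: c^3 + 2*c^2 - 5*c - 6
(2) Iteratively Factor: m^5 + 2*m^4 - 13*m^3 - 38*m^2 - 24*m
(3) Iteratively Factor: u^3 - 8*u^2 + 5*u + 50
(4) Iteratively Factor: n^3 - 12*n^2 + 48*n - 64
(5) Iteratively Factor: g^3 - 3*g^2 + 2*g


(1) = (c + 1)*(c^2 + c - 6) = (c - 2)*(c + 1)*(c + 3)
(2) = (m + 2)*(m^4 - 13*m^2 - 12*m) = (m + 1)*(m + 2)*(m^3 - m^2 - 12*m) = m*(m + 1)*(m + 2)*(m^2 - m - 12) = m*(m - 4)*(m + 1)*(m + 2)*(m + 3)
(3) = (u + 2)*(u^2 - 10*u + 25) = (u - 5)*(u + 2)*(u - 5)
(4) = (n - 4)*(n^2 - 8*n + 16) = (n - 4)^2*(n - 4)
(5) = (g)*(g^2 - 3*g + 2) = g*(g - 1)*(g - 2)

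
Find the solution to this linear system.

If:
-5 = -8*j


Then:
j = 5/8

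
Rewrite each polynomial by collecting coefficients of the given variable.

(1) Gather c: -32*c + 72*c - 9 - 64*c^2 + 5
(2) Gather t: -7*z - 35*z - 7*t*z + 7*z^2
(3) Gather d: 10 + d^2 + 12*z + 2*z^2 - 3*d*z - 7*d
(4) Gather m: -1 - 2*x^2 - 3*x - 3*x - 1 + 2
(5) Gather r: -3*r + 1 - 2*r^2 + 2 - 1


(1) = -64*c^2 + 40*c - 4
(2) = -7*t*z + 7*z^2 - 42*z
(3) = d^2 + d*(-3*z - 7) + 2*z^2 + 12*z + 10
(4) = -2*x^2 - 6*x
(5) = -2*r^2 - 3*r + 2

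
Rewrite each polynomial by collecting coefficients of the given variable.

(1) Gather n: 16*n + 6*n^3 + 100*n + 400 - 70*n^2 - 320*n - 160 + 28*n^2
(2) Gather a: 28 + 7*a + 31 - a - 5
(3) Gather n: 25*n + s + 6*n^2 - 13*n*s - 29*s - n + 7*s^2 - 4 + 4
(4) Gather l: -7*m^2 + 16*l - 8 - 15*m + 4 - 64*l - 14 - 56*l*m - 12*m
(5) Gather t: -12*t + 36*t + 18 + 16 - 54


(1) = 6*n^3 - 42*n^2 - 204*n + 240
(2) = 6*a + 54
(3) = 6*n^2 + n*(24 - 13*s) + 7*s^2 - 28*s
(4) = l*(-56*m - 48) - 7*m^2 - 27*m - 18
(5) = 24*t - 20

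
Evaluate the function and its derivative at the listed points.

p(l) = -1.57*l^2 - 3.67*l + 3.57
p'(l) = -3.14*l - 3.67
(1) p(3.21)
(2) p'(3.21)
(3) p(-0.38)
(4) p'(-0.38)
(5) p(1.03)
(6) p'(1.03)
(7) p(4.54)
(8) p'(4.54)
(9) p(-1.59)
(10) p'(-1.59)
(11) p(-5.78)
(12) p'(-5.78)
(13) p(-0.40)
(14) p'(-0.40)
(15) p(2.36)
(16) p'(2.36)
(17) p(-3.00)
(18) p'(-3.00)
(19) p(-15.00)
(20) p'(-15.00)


(1) = -24.39
(2) = -13.75
(3) = 4.74
(4) = -2.48
(5) = -1.88
(6) = -6.90
(7) = -45.45
(8) = -17.93
(9) = 5.44
(10) = 1.32
(11) = -27.67
(12) = 14.48
(13) = 4.79
(14) = -2.41
(15) = -13.84
(16) = -11.08
(17) = 0.45
(18) = 5.75
(19) = -294.63
(20) = 43.43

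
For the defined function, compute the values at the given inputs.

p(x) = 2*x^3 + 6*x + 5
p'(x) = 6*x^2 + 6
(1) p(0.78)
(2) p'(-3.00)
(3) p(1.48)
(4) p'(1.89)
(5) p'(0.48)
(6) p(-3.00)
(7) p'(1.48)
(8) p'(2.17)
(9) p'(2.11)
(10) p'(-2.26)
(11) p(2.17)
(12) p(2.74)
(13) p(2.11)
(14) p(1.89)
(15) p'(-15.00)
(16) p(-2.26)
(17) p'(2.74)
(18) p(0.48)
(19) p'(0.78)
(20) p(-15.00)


(1) = 10.63
(2) = 60.00
(3) = 20.36
(4) = 27.43
(5) = 7.38
(6) = -67.00
(7) = 19.14
(8) = 34.25
(9) = 32.71
(10) = 36.65
(11) = 38.46
(12) = 62.58
(13) = 36.45
(14) = 29.84
(15) = 1356.00
(16) = -31.65
(17) = 51.05
(18) = 8.10
(19) = 9.65
(20) = -6835.00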